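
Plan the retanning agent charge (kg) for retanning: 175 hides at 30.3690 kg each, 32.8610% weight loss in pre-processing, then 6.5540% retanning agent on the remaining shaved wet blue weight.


Total_raw = N * avg_wt = 175 * 30.3690 = 5314.5750 kg
Substrate = Total_raw * (1 - loss/100) = 5314.5750 * (1 - 32.8610/100) = 3568.1525 kg
Retan = Substrate * pct / 100 = 3568.1525 * 6.5540 / 100 = 233.8567 kg


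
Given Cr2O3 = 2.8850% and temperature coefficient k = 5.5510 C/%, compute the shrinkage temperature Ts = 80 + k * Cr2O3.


Formula: Ts = 80 + k * Cr2O3
Substituting: Ts = 80 + 5.5510 * 2.8850
Result: 96.0146 C


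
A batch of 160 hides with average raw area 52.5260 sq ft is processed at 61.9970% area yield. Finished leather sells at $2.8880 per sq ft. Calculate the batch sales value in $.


Raw_total = N * avg_area = 160 * 52.5260 = 8404.1600 sq ft
Finished = Raw_total * yield / 100 = 8404.1600 * 61.9970 / 100 = 5210.3271 sq ft
Value = Finished * price = 5210.3271 * 2.8880 = 15047.4246 $


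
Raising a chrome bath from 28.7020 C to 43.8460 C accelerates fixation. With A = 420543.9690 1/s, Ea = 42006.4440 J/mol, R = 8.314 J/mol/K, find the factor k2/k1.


T1 = 28.7020 + 273.15 = 301.8520 K; T2 = 43.8460 + 273.15 = 316.9960 K
k1 = A * exp(-Ea/(R*T1)) = 420543.9690 * exp(-42006.4440/(8.314*301.8520)) = 0.0226179 1/s
k2 = A * exp(-Ea/(R*T2)) = 420543.9690 * exp(-42006.4440/(8.314*316.9960)) = 0.0503193 1/s
k2/k1 = 0.0503193 / 0.0226179 = 2.2248


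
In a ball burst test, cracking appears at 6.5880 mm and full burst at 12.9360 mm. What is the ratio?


Formula: Ratio = crack / burst
Substituting: Ratio = 6.5880 / 12.9360
Result: 0.5093


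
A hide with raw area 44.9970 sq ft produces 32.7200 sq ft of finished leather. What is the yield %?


Formula: Yield = finished / raw * 100
Substituting: Yield = 32.7200 / 44.9970 * 100
Result: 72.7160 %


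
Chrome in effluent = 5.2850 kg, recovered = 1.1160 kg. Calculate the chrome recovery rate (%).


Formula: Recovery = recovered / input * 100
Substituting: Recovery = 1.1160 / 5.2850 * 100
Result: 21.1164 %


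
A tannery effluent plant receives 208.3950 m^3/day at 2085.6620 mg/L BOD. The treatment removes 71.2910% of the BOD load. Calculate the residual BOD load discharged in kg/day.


Load_in = volume * conc / 1000 = 208.3950 * 2085.6620 / 1000 = 434.6415 kg/day
Removed = Load_in * eff / 100 = 434.6415 * 71.2910 / 100 = 309.8603 kg/day
Load_out = Load_in - Removed = 434.6415 - 309.8603 = 124.7812 kg/day


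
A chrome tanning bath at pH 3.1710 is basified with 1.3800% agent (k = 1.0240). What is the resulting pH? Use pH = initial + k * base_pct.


Formula: pH_final = pH_initial + k * base_pct
Substituting: pH_final = 3.1710 + 1.0240 * 1.3800
Result: 4.5841


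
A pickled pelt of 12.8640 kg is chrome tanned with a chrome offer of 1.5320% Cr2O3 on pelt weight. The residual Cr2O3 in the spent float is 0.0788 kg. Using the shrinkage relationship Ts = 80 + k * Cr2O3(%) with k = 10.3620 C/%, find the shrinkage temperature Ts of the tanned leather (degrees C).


Offered = pelt * offer_pct / 100 = 12.8640 * 1.5320 / 100 = 0.1971 kg
Uptake = offered - residual = 0.1971 - 0.0788 = 0.1183 kg
Cr2O3% on pelt = uptake / pelt * 100 = 0.1183 / 12.8640 * 100 = 0.9194 %
Ts = 80 + k * Cr2O3% = 80 + 10.3620 * 0.9194 = 89.5272 C


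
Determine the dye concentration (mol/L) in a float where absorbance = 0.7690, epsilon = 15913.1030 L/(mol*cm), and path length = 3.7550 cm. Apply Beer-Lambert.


Formula: c = A / (epsilon * l)
Substituting: c = 0.7690 / (15913.1030 * 3.7550)
Result: 1.2869e-05 mol/L


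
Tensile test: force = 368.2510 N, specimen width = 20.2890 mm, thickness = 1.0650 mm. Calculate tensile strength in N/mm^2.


Formula: TS = force / (width * thickness)
Substituting: TS = 368.2510 / (20.2890 * 1.0650)
Result: 17.0425 N/mm^2


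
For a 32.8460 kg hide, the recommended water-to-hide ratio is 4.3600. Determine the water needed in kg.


Formula: Water = hide_weight * ratio
Substituting: Water = 32.8460 * 4.3600
Result: 143.2086 kg


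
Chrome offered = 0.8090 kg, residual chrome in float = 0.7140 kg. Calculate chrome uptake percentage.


Formula: Uptake = (offered - residual) / offered * 100
Substituting: Uptake = (0.8090 - 0.7140) / 0.8090 * 100
Result: 11.7429 %


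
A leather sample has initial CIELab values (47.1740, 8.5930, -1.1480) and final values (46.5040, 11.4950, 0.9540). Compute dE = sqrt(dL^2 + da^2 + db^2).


dL = -0.6700, da = 2.9020, db = 2.1020
dE = sqrt((-0.6700)^2 + 2.9020^2 + 2.1020^2) = 3.6454


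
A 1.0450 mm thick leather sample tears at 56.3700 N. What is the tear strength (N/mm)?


Formula: Tear strength = force / thickness
Substituting: Tear strength = 56.3700 / 1.0450
Result: 53.9426 N/mm


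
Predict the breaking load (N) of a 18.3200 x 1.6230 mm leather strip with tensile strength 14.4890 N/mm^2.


Formula: F = TS * w * t
Substituting: F = 14.4890 * 18.3200 * 1.6230
Result: 430.8067 N


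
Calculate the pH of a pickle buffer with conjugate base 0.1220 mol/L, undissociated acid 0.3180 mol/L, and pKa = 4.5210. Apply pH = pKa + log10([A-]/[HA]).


ratio = [A-] / [HA] = 0.1220 / 0.3180 = 0.3836
log10(ratio) = -0.4161
pH = pKa + log10(ratio) = 4.5210 - 0.4161 = 4.1049


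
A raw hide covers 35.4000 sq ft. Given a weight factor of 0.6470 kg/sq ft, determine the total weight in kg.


Formula: Weight = area * weight_per_sqft
Substituting: Weight = 35.4000 * 0.6470
Result: 22.9038 kg


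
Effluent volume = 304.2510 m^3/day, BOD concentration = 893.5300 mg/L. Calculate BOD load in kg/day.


Formula: BOD_load = volume * conc / 1000
Substituting: BOD_load = 304.2510 * 893.5300 / 1000
Result: 271.8574 kg/day


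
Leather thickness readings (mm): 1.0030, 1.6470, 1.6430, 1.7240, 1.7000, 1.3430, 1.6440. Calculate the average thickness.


Formula: Average = sum / n
Substituting: Average = 10.7040 / 7
Result: 1.5291 mm


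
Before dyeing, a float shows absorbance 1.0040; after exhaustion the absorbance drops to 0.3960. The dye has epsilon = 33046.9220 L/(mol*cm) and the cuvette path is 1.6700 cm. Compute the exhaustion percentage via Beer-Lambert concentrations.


c_initial = A_i / (epsilon * l) = 1.0040 / (33046.9220 * 1.6700) = 1.8192e-05 mol/L
c_final = A_f / (epsilon * l) = 0.3960 / (33046.9220 * 1.6700) = 7.1754e-06 mol/L
Exhaustion = (c_initial - c_final) / c_initial * 100 = (1.8192e-05 - 7.1754e-06) / 1.8192e-05 * 100 = 60.5578 %


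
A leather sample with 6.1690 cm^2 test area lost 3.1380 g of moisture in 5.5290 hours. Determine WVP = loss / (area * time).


Formula: WVP = loss / (area * time)
Substituting: WVP = 3.1380 / (6.1690 * 5.5290)
Result: 0.0920008 g/(cm^2*hr)


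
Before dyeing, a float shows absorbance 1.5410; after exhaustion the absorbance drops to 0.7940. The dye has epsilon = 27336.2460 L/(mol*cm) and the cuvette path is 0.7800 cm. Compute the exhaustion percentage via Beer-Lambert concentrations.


c_initial = A_i / (epsilon * l) = 1.5410 / (27336.2460 * 0.7800) = 7.2272e-05 mol/L
c_final = A_f / (epsilon * l) = 0.7940 / (27336.2460 * 0.7800) = 3.7238e-05 mol/L
Exhaustion = (c_initial - c_final) / c_initial * 100 = (7.2272e-05 - 3.7238e-05) / 7.2272e-05 * 100 = 48.4750 %


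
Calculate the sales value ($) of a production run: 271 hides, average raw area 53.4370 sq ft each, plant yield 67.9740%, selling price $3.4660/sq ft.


Raw_total = N * avg_area = 271 * 53.4370 = 14481.4270 sq ft
Finished = Raw_total * yield / 100 = 14481.4270 * 67.9740 / 100 = 9843.6052 sq ft
Value = Finished * price = 9843.6052 * 3.4660 = 34117.9356 $


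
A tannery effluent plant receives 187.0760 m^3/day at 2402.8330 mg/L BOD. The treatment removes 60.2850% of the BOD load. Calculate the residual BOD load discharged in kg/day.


Load_in = volume * conc / 1000 = 187.0760 * 2402.8330 / 1000 = 449.5124 kg/day
Removed = Load_in * eff / 100 = 449.5124 * 60.2850 / 100 = 270.9885 kg/day
Load_out = Load_in - Removed = 449.5124 - 270.9885 = 178.5238 kg/day


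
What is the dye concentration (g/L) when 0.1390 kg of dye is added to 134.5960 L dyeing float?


Formula: Conc = dye_mass(kg) / volume(L) * 1000
Substituting: Conc = 0.1390 / 134.5960 * 1000
Result: 1.0327 g/L


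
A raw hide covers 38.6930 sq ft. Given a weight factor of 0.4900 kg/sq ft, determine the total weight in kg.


Formula: Weight = area * weight_per_sqft
Substituting: Weight = 38.6930 * 0.4900
Result: 18.9596 kg


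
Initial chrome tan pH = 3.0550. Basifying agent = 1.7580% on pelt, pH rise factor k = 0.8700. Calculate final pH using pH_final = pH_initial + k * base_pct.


Formula: pH_final = pH_initial + k * base_pct
Substituting: pH_final = 3.0550 + 0.8700 * 1.7580
Result: 4.5845


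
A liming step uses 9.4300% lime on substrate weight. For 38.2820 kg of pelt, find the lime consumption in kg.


Formula: Lime = substrate * pct / 100
Substituting: Lime = 38.2820 * 9.4300 / 100
Result: 3.6100 kg


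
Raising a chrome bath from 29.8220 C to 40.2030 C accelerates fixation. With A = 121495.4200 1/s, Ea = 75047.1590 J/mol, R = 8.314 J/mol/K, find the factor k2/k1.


T1 = 29.8220 + 273.15 = 302.9720 K; T2 = 40.2030 + 273.15 = 313.3530 K
k1 = A * exp(-Ea/(R*T1)) = 121495.4200 * exp(-75047.1590/(8.314*302.9720)) = 1.3977e-08 1/s
k2 = A * exp(-Ea/(R*T2)) = 121495.4200 * exp(-75047.1590/(8.314*313.3530)) = 3.7502e-08 1/s
k2/k1 = 3.7502e-08 / 1.3977e-08 = 2.6832


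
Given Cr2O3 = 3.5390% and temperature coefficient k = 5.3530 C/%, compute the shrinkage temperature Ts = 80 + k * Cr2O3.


Formula: Ts = 80 + k * Cr2O3
Substituting: Ts = 80 + 5.3530 * 3.5390
Result: 98.9443 C


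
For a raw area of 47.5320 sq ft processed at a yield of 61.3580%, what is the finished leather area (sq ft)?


Formula: finished = raw * yield / 100
Substituting: finished = 47.5320 * 61.3580 / 100
Result: 29.1647 sq ft


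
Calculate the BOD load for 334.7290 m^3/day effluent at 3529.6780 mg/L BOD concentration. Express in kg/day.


Formula: BOD_load = volume * conc / 1000
Substituting: BOD_load = 334.7290 * 3529.6780 / 1000
Result: 1181.4856 kg/day


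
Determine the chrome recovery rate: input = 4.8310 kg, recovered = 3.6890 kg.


Formula: Recovery = recovered / input * 100
Substituting: Recovery = 3.6890 / 4.8310 * 100
Result: 76.3610 %


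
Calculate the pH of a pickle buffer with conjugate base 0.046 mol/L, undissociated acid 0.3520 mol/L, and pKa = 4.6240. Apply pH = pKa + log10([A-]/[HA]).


ratio = [A-] / [HA] = 0.046 / 0.3520 = 0.1307
log10(ratio) = -0.8838
pH = pKa + log10(ratio) = 4.6240 - 0.8838 = 3.7402


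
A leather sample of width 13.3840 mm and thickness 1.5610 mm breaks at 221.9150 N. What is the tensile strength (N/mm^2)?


Formula: TS = force / (width * thickness)
Substituting: TS = 221.9150 / (13.3840 * 1.5610)
Result: 10.6218 N/mm^2


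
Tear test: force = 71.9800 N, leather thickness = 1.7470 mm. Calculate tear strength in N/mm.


Formula: Tear strength = force / thickness
Substituting: Tear strength = 71.9800 / 1.7470
Result: 41.2021 N/mm


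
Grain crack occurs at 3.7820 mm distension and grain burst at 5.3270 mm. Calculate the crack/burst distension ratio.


Formula: Ratio = crack / burst
Substituting: Ratio = 3.7820 / 5.3270
Result: 0.7100


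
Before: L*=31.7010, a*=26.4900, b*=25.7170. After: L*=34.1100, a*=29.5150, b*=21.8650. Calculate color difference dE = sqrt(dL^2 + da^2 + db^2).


dL = 2.4090, da = 3.0250, db = -3.8520
dE = sqrt(2.4090^2 + 3.0250^2 + (-3.8520)^2) = 5.4582


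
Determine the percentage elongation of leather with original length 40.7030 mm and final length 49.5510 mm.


Formula: Elongation = (Lf - L0) / L0 * 100
Substituting: Elongation = (49.5510 - 40.7030) / 40.7030 * 100
Result: 21.7380 %


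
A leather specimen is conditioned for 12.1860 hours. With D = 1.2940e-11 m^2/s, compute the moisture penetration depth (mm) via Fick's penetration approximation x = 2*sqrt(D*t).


t = 12.1860 hr * 3600 = 43869.6000 s
D * t = 1.2940e-11 * 43869.6000 = 5.6767e-07
x = 2 * sqrt(D*t) = 2 * sqrt(5.6767e-07) = 0.00150688 m = 1.5069 mm


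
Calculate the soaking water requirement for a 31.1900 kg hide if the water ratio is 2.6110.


Formula: Water = hide_weight * ratio
Substituting: Water = 31.1900 * 2.6110
Result: 81.4371 kg


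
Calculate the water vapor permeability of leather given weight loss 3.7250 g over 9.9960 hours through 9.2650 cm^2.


Formula: WVP = loss / (area * time)
Substituting: WVP = 3.7250 / (9.2650 * 9.9960)
Result: 0.0402212 g/(cm^2*hr)


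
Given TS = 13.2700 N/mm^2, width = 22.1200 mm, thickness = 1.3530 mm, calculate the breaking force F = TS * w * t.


Formula: F = TS * w * t
Substituting: F = 13.2700 * 22.1200 * 1.3530
Result: 397.1493 N


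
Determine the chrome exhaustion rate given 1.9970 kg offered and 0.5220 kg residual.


Formula: Uptake = (offered - residual) / offered * 100
Substituting: Uptake = (1.9970 - 0.5220) / 1.9970 * 100
Result: 73.8608 %


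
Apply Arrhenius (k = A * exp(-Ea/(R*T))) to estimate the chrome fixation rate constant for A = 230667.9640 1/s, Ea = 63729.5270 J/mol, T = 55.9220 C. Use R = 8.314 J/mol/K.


T_K = T_C + 273.15 = 55.9220 + 273.15 = 329.0720 K
exponent = -Ea / (R * T_K) = -63729.5270 / (8.314 * 329.0720) = -23.2938
k = A * exp(exponent) = 230667.9640 * exp(-23.2938) = 1.7645e-05 1/s


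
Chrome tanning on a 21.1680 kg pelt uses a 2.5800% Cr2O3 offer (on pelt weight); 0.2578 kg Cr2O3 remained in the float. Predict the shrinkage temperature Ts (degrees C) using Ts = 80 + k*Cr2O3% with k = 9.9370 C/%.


Offered = pelt * offer_pct / 100 = 21.1680 * 2.5800 / 100 = 0.5461 kg
Uptake = offered - residual = 0.5461 - 0.2578 = 0.2883 kg
Cr2O3% on pelt = uptake / pelt * 100 = 0.2883 / 21.1680 * 100 = 1.3621 %
Ts = 80 + k * Cr2O3% = 80 + 9.9370 * 1.3621 = 93.5354 C


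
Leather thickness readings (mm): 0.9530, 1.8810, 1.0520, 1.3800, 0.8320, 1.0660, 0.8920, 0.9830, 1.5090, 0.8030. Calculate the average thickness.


Formula: Average = sum / n
Substituting: Average = 11.3510 / 10
Result: 1.1351 mm


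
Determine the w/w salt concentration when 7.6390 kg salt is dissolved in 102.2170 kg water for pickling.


Formula: Conc = salt / (water + salt) * 100
Substituting: Conc = 7.6390 / (102.2170 + 7.6390) * 100
Result: 6.9536 %


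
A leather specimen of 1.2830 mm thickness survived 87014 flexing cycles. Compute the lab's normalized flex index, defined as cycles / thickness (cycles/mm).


Formula: Index = cycles / thickness
Substituting: Index = 87014 / 1.2830
Result: 67820.7327 cycles/mm


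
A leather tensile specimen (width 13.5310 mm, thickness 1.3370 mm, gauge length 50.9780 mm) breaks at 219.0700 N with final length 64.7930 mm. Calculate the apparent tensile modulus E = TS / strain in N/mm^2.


TS = F / (w * t) = 219.0700 / (13.5310 * 1.3370) = 12.1094 N/mm^2
strain = (Lf - L0) / L0 = (64.7930 - 50.9780) / 50.9780 = 0.2710
E = TS / strain = 12.1094 / 0.2710 = 44.6842 N/mm^2


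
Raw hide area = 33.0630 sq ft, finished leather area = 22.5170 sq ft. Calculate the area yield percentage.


Formula: Yield = finished / raw * 100
Substituting: Yield = 22.5170 / 33.0630 * 100
Result: 68.1033 %


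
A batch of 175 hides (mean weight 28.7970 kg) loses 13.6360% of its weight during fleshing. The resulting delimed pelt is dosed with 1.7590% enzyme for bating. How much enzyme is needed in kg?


Total_raw = N * avg_wt = 175 * 28.7970 = 5039.4750 kg
Substrate = Total_raw * (1 - loss/100) = 5039.4750 * (1 - 13.6360/100) = 4352.2922 kg
Enzyme = Substrate * pct / 100 = 4352.2922 * 1.7590 / 100 = 76.5568 kg


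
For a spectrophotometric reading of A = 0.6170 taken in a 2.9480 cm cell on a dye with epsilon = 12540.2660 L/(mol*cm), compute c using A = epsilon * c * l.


Formula: c = A / (epsilon * l)
Substituting: c = 0.6170 / (12540.2660 * 2.9480)
Result: 1.6690e-05 mol/L


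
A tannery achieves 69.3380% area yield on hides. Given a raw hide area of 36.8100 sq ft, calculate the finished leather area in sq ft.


Formula: finished = raw * yield / 100
Substituting: finished = 36.8100 * 69.3380 / 100
Result: 25.5233 sq ft


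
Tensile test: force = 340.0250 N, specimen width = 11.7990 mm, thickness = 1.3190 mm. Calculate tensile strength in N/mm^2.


Formula: TS = force / (width * thickness)
Substituting: TS = 340.0250 / (11.7990 * 1.3190)
Result: 21.8485 N/mm^2


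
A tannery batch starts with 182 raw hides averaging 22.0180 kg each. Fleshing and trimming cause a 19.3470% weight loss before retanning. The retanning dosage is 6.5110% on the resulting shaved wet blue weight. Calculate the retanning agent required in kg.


Total_raw = N * avg_wt = 182 * 22.0180 = 4007.2760 kg
Substrate = Total_raw * (1 - loss/100) = 4007.2760 * (1 - 19.3470/100) = 3231.9883 kg
Retan = Substrate * pct / 100 = 3231.9883 * 6.5110 / 100 = 210.4348 kg


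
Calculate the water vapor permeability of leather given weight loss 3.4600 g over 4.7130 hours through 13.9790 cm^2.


Formula: WVP = loss / (area * time)
Substituting: WVP = 3.4600 / (13.9790 * 4.7130)
Result: 0.0525173 g/(cm^2*hr)


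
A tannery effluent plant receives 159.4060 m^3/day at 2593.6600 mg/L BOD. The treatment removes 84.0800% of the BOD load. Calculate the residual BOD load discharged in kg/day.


Load_in = volume * conc / 1000 = 159.4060 * 2593.6600 / 1000 = 413.4450 kg/day
Removed = Load_in * eff / 100 = 413.4450 * 84.0800 / 100 = 347.6245 kg/day
Load_out = Load_in - Removed = 413.4450 - 347.6245 = 65.8204 kg/day


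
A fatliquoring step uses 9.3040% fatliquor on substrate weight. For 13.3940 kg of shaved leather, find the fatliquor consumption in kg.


Formula: Fat = substrate * pct / 100
Substituting: Fat = 13.3940 * 9.3040 / 100
Result: 1.2462 kg


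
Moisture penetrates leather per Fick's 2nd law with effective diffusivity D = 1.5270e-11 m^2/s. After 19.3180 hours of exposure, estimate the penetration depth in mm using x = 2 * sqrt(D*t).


t = 19.3180 hr * 3600 = 69544.8000 s
D * t = 1.5270e-11 * 69544.8000 = 1.0619e-06
x = 2 * sqrt(D*t) = 2 * sqrt(1.0619e-06) = 0.00206102 m = 2.0610 mm


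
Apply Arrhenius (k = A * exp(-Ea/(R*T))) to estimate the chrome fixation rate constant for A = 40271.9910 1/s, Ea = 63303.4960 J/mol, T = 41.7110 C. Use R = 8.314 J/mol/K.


T_K = T_C + 273.15 = 41.7110 + 273.15 = 314.8610 K
exponent = -Ea / (R * T_K) = -63303.4960 / (8.314 * 314.8610) = -24.1824
k = A * exp(exponent) = 40271.9910 * exp(-24.1824) = 1.2669e-06 1/s


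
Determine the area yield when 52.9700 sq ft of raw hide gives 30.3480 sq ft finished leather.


Formula: Yield = finished / raw * 100
Substituting: Yield = 30.3480 / 52.9700 * 100
Result: 57.2928 %


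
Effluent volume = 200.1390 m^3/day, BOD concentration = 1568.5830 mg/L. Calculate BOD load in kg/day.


Formula: BOD_load = volume * conc / 1000
Substituting: BOD_load = 200.1390 * 1568.5830 / 1000
Result: 313.9346 kg/day


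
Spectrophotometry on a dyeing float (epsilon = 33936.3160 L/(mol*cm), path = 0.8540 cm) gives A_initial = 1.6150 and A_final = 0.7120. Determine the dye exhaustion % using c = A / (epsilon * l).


c_initial = A_i / (epsilon * l) = 1.6150 / (33936.3160 * 0.8540) = 5.5725e-05 mol/L
c_final = A_f / (epsilon * l) = 0.7120 / (33936.3160 * 0.8540) = 2.4567e-05 mol/L
Exhaustion = (c_initial - c_final) / c_initial * 100 = (5.5725e-05 - 2.4567e-05) / 5.5725e-05 * 100 = 55.9133 %


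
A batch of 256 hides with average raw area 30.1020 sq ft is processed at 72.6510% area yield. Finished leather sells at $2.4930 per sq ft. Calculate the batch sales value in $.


Raw_total = N * avg_area = 256 * 30.1020 = 7706.1120 sq ft
Finished = Raw_total * yield / 100 = 7706.1120 * 72.6510 / 100 = 5598.5674 sq ft
Value = Finished * price = 5598.5674 * 2.4930 = 13957.2286 $


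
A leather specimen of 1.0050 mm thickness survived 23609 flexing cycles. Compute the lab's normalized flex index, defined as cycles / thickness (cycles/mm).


Formula: Index = cycles / thickness
Substituting: Index = 23609 / 1.0050
Result: 23491.5423 cycles/mm


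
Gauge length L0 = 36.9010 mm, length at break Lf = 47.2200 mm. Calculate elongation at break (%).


Formula: Elongation = (Lf - L0) / L0 * 100
Substituting: Elongation = (47.2200 - 36.9010) / 36.9010 * 100
Result: 27.9640 %


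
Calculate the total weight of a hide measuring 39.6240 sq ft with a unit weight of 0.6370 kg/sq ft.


Formula: Weight = area * weight_per_sqft
Substituting: Weight = 39.6240 * 0.6370
Result: 25.2405 kg


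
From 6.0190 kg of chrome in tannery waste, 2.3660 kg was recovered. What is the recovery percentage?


Formula: Recovery = recovered / input * 100
Substituting: Recovery = 2.3660 / 6.0190 * 100
Result: 39.3089 %


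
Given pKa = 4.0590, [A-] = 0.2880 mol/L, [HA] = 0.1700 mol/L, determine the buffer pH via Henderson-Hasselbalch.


ratio = [A-] / [HA] = 0.2880 / 0.1700 = 1.6941
log10(ratio) = 0.2289
pH = pKa + log10(ratio) = 4.0590 + 0.2289 = 4.2879


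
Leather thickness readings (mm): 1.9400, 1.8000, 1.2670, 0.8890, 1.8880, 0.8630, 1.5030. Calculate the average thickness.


Formula: Average = sum / n
Substituting: Average = 10.1500 / 7
Result: 1.4500 mm


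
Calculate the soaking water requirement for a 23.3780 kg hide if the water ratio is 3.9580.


Formula: Water = hide_weight * ratio
Substituting: Water = 23.3780 * 3.9580
Result: 92.5301 kg


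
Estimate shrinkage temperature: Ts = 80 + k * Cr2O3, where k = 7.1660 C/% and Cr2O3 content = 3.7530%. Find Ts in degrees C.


Formula: Ts = 80 + k * Cr2O3
Substituting: Ts = 80 + 7.1660 * 3.7530
Result: 106.8940 C


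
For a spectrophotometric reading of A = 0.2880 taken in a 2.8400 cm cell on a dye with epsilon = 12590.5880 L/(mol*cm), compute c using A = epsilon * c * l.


Formula: c = A / (epsilon * l)
Substituting: c = 0.2880 / (12590.5880 * 2.8400)
Result: 8.0543e-06 mol/L


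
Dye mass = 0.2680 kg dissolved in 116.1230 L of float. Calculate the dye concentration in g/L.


Formula: Conc = dye_mass(kg) / volume(L) * 1000
Substituting: Conc = 0.2680 / 116.1230 * 1000
Result: 2.3079 g/L


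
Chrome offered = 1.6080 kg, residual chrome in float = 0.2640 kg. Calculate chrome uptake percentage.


Formula: Uptake = (offered - residual) / offered * 100
Substituting: Uptake = (1.6080 - 0.2640) / 1.6080 * 100
Result: 83.5821 %


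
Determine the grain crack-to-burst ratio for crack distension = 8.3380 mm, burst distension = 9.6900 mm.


Formula: Ratio = crack / burst
Substituting: Ratio = 8.3380 / 9.6900
Result: 0.8605


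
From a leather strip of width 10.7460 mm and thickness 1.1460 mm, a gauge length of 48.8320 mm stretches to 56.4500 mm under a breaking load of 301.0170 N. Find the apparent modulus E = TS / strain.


TS = F / (w * t) = 301.0170 / (10.7460 * 1.1460) = 24.4433 N/mm^2
strain = (Lf - L0) / L0 = (56.4500 - 48.8320) / 48.8320 = 0.1560
E = TS / strain = 24.4433 / 0.1560 = 156.6834 N/mm^2


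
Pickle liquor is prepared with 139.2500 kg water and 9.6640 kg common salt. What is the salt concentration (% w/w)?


Formula: Conc = salt / (water + salt) * 100
Substituting: Conc = 9.6640 / (139.2500 + 9.6640) * 100
Result: 6.4897 %


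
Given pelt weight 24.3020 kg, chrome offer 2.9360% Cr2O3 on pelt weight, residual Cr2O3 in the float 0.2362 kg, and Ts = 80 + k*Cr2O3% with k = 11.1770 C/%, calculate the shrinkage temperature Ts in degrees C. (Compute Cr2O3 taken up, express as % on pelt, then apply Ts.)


Offered = pelt * offer_pct / 100 = 24.3020 * 2.9360 / 100 = 0.7135 kg
Uptake = offered - residual = 0.7135 - 0.2362 = 0.4773 kg
Cr2O3% on pelt = uptake / pelt * 100 = 0.4773 / 24.3020 * 100 = 1.9641 %
Ts = 80 + k * Cr2O3% = 80 + 11.1770 * 1.9641 = 101.9523 C


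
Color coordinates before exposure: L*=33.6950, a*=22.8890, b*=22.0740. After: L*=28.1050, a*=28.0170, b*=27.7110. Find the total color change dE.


dL = -5.5900, da = 5.1280, db = 5.6370
dE = sqrt((-5.5900)^2 + 5.1280^2 + 5.6370^2) = 9.4509


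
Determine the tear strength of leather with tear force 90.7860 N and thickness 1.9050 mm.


Formula: Tear strength = force / thickness
Substituting: Tear strength = 90.7860 / 1.9050
Result: 47.6567 N/mm


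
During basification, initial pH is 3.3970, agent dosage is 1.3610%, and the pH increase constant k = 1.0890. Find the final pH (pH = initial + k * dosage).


Formula: pH_final = pH_initial + k * base_pct
Substituting: pH_final = 3.3970 + 1.0890 * 1.3610
Result: 4.8791


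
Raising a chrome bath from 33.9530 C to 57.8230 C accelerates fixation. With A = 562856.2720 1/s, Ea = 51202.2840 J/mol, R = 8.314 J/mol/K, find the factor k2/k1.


T1 = 33.9530 + 273.15 = 307.1030 K; T2 = 57.8230 + 273.15 = 330.9730 K
k1 = A * exp(-Ea/(R*T1)) = 562856.2720 * exp(-51202.2840/(8.314*307.1030)) = 0.00109944 1/s
k2 = A * exp(-Ea/(R*T2)) = 562856.2720 * exp(-51202.2840/(8.314*330.9730)) = 0.00466968 1/s
k2/k1 = 0.00466968 / 0.00109944 = 4.2473


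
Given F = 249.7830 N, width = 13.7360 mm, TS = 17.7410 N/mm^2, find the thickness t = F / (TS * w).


Formula: t = F / (TS * w)
Substituting: t = 249.7830 / (17.7410 * 13.7360)
Result: 1.0250 mm


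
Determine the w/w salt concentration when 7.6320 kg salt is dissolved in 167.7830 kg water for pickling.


Formula: Conc = salt / (water + salt) * 100
Substituting: Conc = 7.6320 / (167.7830 + 7.6320) * 100
Result: 4.3508 %


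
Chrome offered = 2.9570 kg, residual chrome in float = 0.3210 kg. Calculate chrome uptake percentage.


Formula: Uptake = (offered - residual) / offered * 100
Substituting: Uptake = (2.9570 - 0.3210) / 2.9570 * 100
Result: 89.1444 %


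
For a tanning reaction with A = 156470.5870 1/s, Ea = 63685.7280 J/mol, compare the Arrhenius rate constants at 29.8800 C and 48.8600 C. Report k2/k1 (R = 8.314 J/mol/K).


T1 = 29.8800 + 273.15 = 303.0300 K; T2 = 48.8600 + 273.15 = 322.0100 K
k1 = A * exp(-Ea/(R*T1)) = 156470.5870 * exp(-63685.7280/(8.314*303.0300)) = 1.6453e-06 1/s
k2 = A * exp(-Ea/(R*T2)) = 156470.5870 * exp(-63685.7280/(8.314*322.0100)) = 7.3000e-06 1/s
k2/k1 = 7.3000e-06 / 1.6453e-06 = 4.4369


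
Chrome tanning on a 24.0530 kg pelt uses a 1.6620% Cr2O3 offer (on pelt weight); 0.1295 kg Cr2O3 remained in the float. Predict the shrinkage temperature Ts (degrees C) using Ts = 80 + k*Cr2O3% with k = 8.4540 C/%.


Offered = pelt * offer_pct / 100 = 24.0530 * 1.6620 / 100 = 0.3998 kg
Uptake = offered - residual = 0.3998 - 0.1295 = 0.2703 kg
Cr2O3% on pelt = uptake / pelt * 100 = 0.2703 / 24.0530 * 100 = 1.1236 %
Ts = 80 + k * Cr2O3% = 80 + 8.4540 * 1.1236 = 89.4990 C


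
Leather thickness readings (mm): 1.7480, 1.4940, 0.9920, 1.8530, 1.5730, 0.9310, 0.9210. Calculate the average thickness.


Formula: Average = sum / n
Substituting: Average = 9.5120 / 7
Result: 1.3589 mm


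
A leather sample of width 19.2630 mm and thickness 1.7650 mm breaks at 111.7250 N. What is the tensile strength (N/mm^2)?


Formula: TS = force / (width * thickness)
Substituting: TS = 111.7250 / (19.2630 * 1.7650)
Result: 3.2861 N/mm^2


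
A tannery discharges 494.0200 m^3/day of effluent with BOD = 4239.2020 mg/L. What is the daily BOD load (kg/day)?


Formula: BOD_load = volume * conc / 1000
Substituting: BOD_load = 494.0200 * 4239.2020 / 1000
Result: 2094.2506 kg/day


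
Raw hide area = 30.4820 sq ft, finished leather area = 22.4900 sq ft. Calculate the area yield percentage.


Formula: Yield = finished / raw * 100
Substituting: Yield = 22.4900 / 30.4820 * 100
Result: 73.7812 %


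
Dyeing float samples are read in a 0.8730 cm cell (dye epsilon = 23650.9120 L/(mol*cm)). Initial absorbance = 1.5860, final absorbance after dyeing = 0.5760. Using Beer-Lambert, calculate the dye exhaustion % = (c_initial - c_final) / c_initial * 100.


c_initial = A_i / (epsilon * l) = 1.5860 / (23650.9120 * 0.8730) = 7.6814e-05 mol/L
c_final = A_f / (epsilon * l) = 0.5760 / (23650.9120 * 0.8730) = 2.7897e-05 mol/L
Exhaustion = (c_initial - c_final) / c_initial * 100 = (7.6814e-05 - 2.7897e-05) / 7.6814e-05 * 100 = 63.6822 %


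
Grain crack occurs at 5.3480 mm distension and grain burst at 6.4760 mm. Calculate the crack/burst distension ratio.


Formula: Ratio = crack / burst
Substituting: Ratio = 5.3480 / 6.4760
Result: 0.8258


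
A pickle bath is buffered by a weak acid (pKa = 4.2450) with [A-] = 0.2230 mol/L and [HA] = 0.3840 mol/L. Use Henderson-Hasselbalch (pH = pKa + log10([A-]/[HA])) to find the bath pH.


ratio = [A-] / [HA] = 0.2230 / 0.3840 = 0.5807
log10(ratio) = -0.2360
pH = pKa + log10(ratio) = 4.2450 - 0.2360 = 4.0090


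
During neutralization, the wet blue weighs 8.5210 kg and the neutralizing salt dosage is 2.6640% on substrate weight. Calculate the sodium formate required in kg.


Formula: Neutralizer = substrate * pct / 100
Substituting: Neutralizer = 8.5210 * 2.6640 / 100
Result: 0.2270 kg


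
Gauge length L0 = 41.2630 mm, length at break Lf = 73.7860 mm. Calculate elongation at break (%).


Formula: Elongation = (Lf - L0) / L0 * 100
Substituting: Elongation = (73.7860 - 41.2630) / 41.2630 * 100
Result: 78.8188 %


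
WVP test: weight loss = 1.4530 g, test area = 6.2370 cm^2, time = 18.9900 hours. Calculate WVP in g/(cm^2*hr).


Formula: WVP = loss / (area * time)
Substituting: WVP = 1.4530 / (6.2370 * 18.9900)
Result: 0.0122677 g/(cm^2*hr)


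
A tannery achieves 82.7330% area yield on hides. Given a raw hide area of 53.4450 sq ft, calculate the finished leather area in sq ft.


Formula: finished = raw * yield / 100
Substituting: finished = 53.4450 * 82.7330 / 100
Result: 44.2167 sq ft


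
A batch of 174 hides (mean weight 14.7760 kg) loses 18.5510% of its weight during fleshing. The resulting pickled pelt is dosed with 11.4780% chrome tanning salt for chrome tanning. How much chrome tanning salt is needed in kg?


Total_raw = N * avg_wt = 174 * 14.7760 = 2571.0240 kg
Substrate = Total_raw * (1 - loss/100) = 2571.0240 * (1 - 18.5510/100) = 2094.0733 kg
Chrome = Substrate * pct / 100 = 2094.0733 * 11.4780 / 100 = 240.3577 kg


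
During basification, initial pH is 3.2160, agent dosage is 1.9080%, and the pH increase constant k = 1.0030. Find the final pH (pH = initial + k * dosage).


Formula: pH_final = pH_initial + k * base_pct
Substituting: pH_final = 3.2160 + 1.0030 * 1.9080
Result: 5.1297


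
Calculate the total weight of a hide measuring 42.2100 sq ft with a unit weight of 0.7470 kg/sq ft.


Formula: Weight = area * weight_per_sqft
Substituting: Weight = 42.2100 * 0.7470
Result: 31.5309 kg


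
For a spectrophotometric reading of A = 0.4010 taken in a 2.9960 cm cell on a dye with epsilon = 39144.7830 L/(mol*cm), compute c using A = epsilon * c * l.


Formula: c = A / (epsilon * l)
Substituting: c = 0.4010 / (39144.7830 * 2.9960)
Result: 3.4192e-06 mol/L


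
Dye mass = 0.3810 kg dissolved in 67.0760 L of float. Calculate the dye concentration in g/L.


Formula: Conc = dye_mass(kg) / volume(L) * 1000
Substituting: Conc = 0.3810 / 67.0760 * 1000
Result: 5.6801 g/L


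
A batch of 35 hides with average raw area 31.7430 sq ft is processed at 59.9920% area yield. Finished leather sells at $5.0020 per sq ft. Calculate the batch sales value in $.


Raw_total = N * avg_area = 35 * 31.7430 = 1111.0050 sq ft
Finished = Raw_total * yield / 100 = 1111.0050 * 59.9920 / 100 = 666.5141 sq ft
Value = Finished * price = 666.5141 * 5.0020 = 3333.9036 $


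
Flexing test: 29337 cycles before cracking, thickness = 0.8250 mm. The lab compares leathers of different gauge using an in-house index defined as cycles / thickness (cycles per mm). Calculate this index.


Formula: Index = cycles / thickness
Substituting: Index = 29337 / 0.8250
Result: 35560.0000 cycles/mm


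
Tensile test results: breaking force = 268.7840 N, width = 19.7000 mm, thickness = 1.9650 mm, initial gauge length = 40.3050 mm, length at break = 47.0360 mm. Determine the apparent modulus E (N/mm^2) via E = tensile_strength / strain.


TS = F / (w * t) = 268.7840 / (19.7000 * 1.9650) = 6.9434 N/mm^2
strain = (Lf - L0) / L0 = (47.0360 - 40.3050) / 40.3050 = 0.1670
E = TS / strain = 6.9434 / 0.1670 = 41.5771 N/mm^2


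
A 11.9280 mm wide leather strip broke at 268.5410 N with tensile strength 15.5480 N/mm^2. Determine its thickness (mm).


Formula: t = F / (TS * w)
Substituting: t = 268.5410 / (15.5480 * 11.9280)
Result: 1.4480 mm


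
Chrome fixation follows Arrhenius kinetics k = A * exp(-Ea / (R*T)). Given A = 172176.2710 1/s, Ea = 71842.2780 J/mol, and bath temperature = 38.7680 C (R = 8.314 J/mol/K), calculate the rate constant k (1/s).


T_K = T_C + 273.15 = 38.7680 + 273.15 = 311.9180 K
exponent = -Ea / (R * T_K) = -71842.2780 / (8.314 * 311.9180) = -27.7032
k = A * exp(exponent) = 172176.2710 * exp(-27.7032) = 1.6019e-07 1/s


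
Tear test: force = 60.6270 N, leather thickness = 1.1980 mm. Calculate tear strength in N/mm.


Formula: Tear strength = force / thickness
Substituting: Tear strength = 60.6270 / 1.1980
Result: 50.6068 N/mm


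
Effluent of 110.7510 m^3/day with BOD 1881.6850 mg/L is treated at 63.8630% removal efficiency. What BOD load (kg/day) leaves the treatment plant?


Load_in = volume * conc / 1000 = 110.7510 * 1881.6850 / 1000 = 208.3985 kg/day
Removed = Load_in * eff / 100 = 208.3985 * 63.8630 / 100 = 133.0895 kg/day
Load_out = Load_in - Removed = 208.3985 - 133.0895 = 75.3090 kg/day


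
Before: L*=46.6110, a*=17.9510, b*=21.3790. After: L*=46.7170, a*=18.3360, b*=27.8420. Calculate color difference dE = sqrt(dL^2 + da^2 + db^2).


dL = 0.1060, da = 0.3850, db = 6.4630
dE = sqrt(0.1060^2 + 0.3850^2 + 6.4630^2) = 6.4753


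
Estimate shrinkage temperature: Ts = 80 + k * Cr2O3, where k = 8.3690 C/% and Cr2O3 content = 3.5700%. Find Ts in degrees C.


Formula: Ts = 80 + k * Cr2O3
Substituting: Ts = 80 + 8.3690 * 3.5700
Result: 109.8773 C


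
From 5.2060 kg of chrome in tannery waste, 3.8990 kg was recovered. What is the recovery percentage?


Formula: Recovery = recovered / input * 100
Substituting: Recovery = 3.8990 / 5.2060 * 100
Result: 74.8944 %


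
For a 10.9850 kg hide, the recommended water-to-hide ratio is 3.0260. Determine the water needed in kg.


Formula: Water = hide_weight * ratio
Substituting: Water = 10.9850 * 3.0260
Result: 33.2406 kg


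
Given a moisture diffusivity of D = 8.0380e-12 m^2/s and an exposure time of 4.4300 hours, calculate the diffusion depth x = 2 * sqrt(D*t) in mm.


t = 4.4300 hr * 3600 = 15948.0000 s
D * t = 8.0380e-12 * 15948.0000 = 1.2819e-07
x = 2 * sqrt(D*t) = 2 * sqrt(1.2819e-07) = 7.1607e-04 m = 0.7161 mm


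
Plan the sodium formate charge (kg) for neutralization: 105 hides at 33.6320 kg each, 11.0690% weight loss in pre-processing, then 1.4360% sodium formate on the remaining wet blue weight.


Total_raw = N * avg_wt = 105 * 33.6320 = 3531.3600 kg
Substrate = Total_raw * (1 - loss/100) = 3531.3600 * (1 - 11.0690/100) = 3140.4738 kg
Neutralizer = Substrate * pct / 100 = 3140.4738 * 1.4360 / 100 = 45.0972 kg


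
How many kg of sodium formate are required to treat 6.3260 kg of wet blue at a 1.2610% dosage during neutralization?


Formula: Neutralizer = substrate * pct / 100
Substituting: Neutralizer = 6.3260 * 1.2610 / 100
Result: 0.0797709 kg


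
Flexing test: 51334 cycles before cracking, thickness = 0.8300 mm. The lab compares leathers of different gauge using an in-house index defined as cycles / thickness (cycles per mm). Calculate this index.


Formula: Index = cycles / thickness
Substituting: Index = 51334 / 0.8300
Result: 61848.1928 cycles/mm


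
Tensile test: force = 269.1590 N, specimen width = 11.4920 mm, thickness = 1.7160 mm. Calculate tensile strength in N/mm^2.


Formula: TS = force / (width * thickness)
Substituting: TS = 269.1590 / (11.4920 * 1.7160)
Result: 13.6488 N/mm^2


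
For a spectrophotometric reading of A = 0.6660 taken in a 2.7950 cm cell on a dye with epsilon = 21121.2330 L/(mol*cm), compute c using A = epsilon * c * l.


Formula: c = A / (epsilon * l)
Substituting: c = 0.6660 / (21121.2330 * 2.7950)
Result: 1.1282e-05 mol/L


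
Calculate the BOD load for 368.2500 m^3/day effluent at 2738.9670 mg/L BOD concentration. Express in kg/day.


Formula: BOD_load = volume * conc / 1000
Substituting: BOD_load = 368.2500 * 2738.9670 / 1000
Result: 1008.6246 kg/day


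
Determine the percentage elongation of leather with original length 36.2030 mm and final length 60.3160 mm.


Formula: Elongation = (Lf - L0) / L0 * 100
Substituting: Elongation = (60.3160 - 36.2030) / 36.2030 * 100
Result: 66.6050 %


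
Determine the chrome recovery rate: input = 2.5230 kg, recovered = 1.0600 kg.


Formula: Recovery = recovered / input * 100
Substituting: Recovery = 1.0600 / 2.5230 * 100
Result: 42.0135 %


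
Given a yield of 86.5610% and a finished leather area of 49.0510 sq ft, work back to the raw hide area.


Formula: raw = finished * 100 / yield
Substituting: raw = 49.0510 * 100 / 86.5610
Result: 56.6664 sq ft


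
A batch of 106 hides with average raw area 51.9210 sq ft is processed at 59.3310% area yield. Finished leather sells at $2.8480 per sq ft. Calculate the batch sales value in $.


Raw_total = N * avg_area = 106 * 51.9210 = 5503.6260 sq ft
Finished = Raw_total * yield / 100 = 5503.6260 * 59.3310 / 100 = 3265.3563 sq ft
Value = Finished * price = 3265.3563 * 2.8480 = 9299.7349 $


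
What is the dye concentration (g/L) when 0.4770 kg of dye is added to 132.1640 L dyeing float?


Formula: Conc = dye_mass(kg) / volume(L) * 1000
Substituting: Conc = 0.4770 / 132.1640 * 1000
Result: 3.6092 g/L


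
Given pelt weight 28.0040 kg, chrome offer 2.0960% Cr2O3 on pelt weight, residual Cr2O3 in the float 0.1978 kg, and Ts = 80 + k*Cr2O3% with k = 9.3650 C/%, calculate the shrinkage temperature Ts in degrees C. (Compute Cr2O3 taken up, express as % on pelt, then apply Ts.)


Offered = pelt * offer_pct / 100 = 28.0040 * 2.0960 / 100 = 0.5870 kg
Uptake = offered - residual = 0.5870 - 0.1978 = 0.3892 kg
Cr2O3% on pelt = uptake / pelt * 100 = 0.3892 / 28.0040 * 100 = 1.3897 %
Ts = 80 + k * Cr2O3% = 80 + 9.3650 * 1.3897 = 93.0143 C


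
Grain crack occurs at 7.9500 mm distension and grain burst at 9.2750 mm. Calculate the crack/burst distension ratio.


Formula: Ratio = crack / burst
Substituting: Ratio = 7.9500 / 9.2750
Result: 0.8571


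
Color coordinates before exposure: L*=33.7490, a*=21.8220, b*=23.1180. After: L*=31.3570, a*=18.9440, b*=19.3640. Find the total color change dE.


dL = -2.3920, da = -2.8780, db = -3.7540
dE = sqrt((-2.3920)^2 + (-2.8780)^2 + (-3.7540)^2) = 5.3007


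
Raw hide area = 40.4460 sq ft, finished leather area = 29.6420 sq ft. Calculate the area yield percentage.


Formula: Yield = finished / raw * 100
Substituting: Yield = 29.6420 / 40.4460 * 100
Result: 73.2878 %


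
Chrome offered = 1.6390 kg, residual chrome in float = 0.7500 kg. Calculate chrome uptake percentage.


Formula: Uptake = (offered - residual) / offered * 100
Substituting: Uptake = (1.6390 - 0.7500) / 1.6390 * 100
Result: 54.2404 %


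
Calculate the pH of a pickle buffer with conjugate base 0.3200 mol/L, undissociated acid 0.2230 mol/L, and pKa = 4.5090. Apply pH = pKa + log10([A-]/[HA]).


ratio = [A-] / [HA] = 0.3200 / 0.2230 = 1.4350
log10(ratio) = 0.1568
pH = pKa + log10(ratio) = 4.5090 + 0.1568 = 4.6658


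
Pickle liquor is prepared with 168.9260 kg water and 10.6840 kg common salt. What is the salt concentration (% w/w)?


Formula: Conc = salt / (water + salt) * 100
Substituting: Conc = 10.6840 / (168.9260 + 10.6840) * 100
Result: 5.9484 %


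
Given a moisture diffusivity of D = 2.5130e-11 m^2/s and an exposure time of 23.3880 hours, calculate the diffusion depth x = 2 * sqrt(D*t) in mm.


t = 23.3880 hr * 3600 = 84196.8000 s
D * t = 2.5130e-11 * 84196.8000 = 2.1159e-06
x = 2 * sqrt(D*t) = 2 * sqrt(2.1159e-06) = 0.0029092 m = 2.9092 mm
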